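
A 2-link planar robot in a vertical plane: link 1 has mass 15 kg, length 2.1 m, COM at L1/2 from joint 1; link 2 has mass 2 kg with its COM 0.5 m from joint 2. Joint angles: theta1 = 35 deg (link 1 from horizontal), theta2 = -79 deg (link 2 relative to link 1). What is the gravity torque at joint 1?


Horizontal distance from joint 1 to link-1 COM:
  x_c1 = (L1/2)*cos(t1) = 1.05 * 0.8192 = 0.8601 m
Horizontal distance from joint 1 to link-2 COM:
  x_c2 = L1*cos(t1) + Lc2*cos(t1+t2)
       = 2.1*0.8192 + 0.5*0.7193 = 2.0799 m
tau1 = m1*g*x_c1 + m2*g*x_c2
     = 15*9.81*0.8601 + 2*9.81*2.0799
     = 126.5651 + 40.8074
     = 167.3726 Nm


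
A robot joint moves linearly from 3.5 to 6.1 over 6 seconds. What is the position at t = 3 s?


s = t/T = 3/6 = 0.5
p(t) = p0 + (pf-p0)*s
= 3.5 + (6.1 - 3.5) * 0.5
= 4.8


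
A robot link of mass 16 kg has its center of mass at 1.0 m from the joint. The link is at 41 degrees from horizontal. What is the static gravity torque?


tau = m*g*L*cos(angle)
= 16 * 9.81 * 1.0 * cos(41 deg)
= 16 * 9.81 * 1.0 * 0.7547
= 118.4592 Nm


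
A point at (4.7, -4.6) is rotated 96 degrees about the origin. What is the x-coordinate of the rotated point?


x' = x*cos(theta) - y*sin(theta)
cos(96 deg) = -0.1045, sin(96 deg) = 0.9945
x' = 4.7 * -0.1045 - -4.6 * 0.9945
= -0.4913 - -4.5748
= 4.0835


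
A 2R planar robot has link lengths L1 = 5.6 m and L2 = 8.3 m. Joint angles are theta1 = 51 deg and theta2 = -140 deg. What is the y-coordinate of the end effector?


Convert angles to radians: theta1 = 0.8901, theta2 = -2.4435
y = L1*sin(theta1) + L2*sin(theta1+theta2)
y = 4.352 + -8.2987
y = -3.9467


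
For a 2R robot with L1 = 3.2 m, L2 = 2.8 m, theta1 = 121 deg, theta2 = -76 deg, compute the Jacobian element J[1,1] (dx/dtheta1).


J[1,1] = -L1*sin(t1) - L2*sin(t1+t2)
= -3.2*sin(121) - 2.8*sin(45)
= -4.7228


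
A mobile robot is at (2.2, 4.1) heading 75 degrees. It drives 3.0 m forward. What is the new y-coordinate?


y_new = y0 + d*sin(theta)
= 4.1 + 3.0*sin(75)
= 4.1 + 2.8978
= 6.9978


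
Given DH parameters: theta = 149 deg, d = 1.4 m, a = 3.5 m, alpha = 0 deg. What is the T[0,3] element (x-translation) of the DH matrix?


T[0,3] = a * cos(theta)
= 3.5 * cos(149 deg)
= 3.5 * -0.8572
= -3.0001


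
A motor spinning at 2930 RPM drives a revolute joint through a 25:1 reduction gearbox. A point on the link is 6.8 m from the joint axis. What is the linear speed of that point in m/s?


omega_motor = 2930 * 2*pi/60 = 306.8289 rad/s
omega_joint = omega_motor / 25 = 12.2732 rad/s
v = omega_joint * r = 12.2732 * 6.8
= 83.4575 m/s


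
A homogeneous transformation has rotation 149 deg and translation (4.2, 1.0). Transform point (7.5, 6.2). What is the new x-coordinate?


x' = cos(theta)*px - sin(theta)*py + tx
= -0.8572*7.5 - 0.515*6.2 + 4.2
= -5.422


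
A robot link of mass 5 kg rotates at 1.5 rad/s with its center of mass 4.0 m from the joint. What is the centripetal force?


F = m * omega^2 * r
= 5 * 1.5^2 * 4.0
= 5 * 2.25 * 4.0
= 45.0 N


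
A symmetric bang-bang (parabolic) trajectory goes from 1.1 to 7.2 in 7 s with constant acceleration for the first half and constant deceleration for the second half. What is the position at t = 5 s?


Symmetric rest-to-rest: each phase covers (pf-p0)/2 in time T/2. 0.5*a*(T/2)^2 = (pf-p0)/2 => a = 4*(pf-p0)/T^2
a = 4*(7.2-1.1)/7^2 = 0.498
t = 5 is in the deceleration phase (t > T/2).
p = pf - 0.5*a*(T-t)^2 = 7.2 - 0.5*0.498*2^2
= 6.2041


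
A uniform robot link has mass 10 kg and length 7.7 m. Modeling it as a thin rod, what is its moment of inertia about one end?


I = (1/3) * m * L^2
= (1/3) * 10 * 7.7^2
= 0.333333 * 10 * 59.29
= 197.6333 kg*m^2


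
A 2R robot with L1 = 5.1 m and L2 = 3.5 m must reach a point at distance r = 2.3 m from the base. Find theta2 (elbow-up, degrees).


cos(theta2) = (r^2 - L1^2 - L2^2) / (2*L1*L2)
cos(theta2) = (5.29 - 26.01 - 12.25) / 35.7
cos(theta2) = -0.923529
theta2 = 157.4476 degrees


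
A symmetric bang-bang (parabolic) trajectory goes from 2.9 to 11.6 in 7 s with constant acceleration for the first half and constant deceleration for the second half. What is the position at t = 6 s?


Symmetric rest-to-rest: each phase covers (pf-p0)/2 in time T/2. 0.5*a*(T/2)^2 = (pf-p0)/2 => a = 4*(pf-p0)/T^2
a = 4*(11.6-2.9)/7^2 = 0.7102
t = 6 is in the deceleration phase (t > T/2).
p = pf - 0.5*a*(T-t)^2 = 11.6 - 0.5*0.7102*1^2
= 11.2449


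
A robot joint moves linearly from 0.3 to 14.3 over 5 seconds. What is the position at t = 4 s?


s = t/T = 4/5 = 0.8
p(t) = p0 + (pf-p0)*s
= 0.3 + (14.3 - 0.3) * 0.8
= 11.5


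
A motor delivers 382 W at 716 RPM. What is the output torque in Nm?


omega = 716 * 2*pi/60 = 74.9793 rad/s
tau = P / omega = 382 / 74.9793
= 5.0947 Nm


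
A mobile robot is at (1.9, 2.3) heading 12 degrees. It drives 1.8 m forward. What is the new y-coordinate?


y_new = y0 + d*sin(theta)
= 2.3 + 1.8*sin(12)
= 2.3 + 0.3742
= 2.6742


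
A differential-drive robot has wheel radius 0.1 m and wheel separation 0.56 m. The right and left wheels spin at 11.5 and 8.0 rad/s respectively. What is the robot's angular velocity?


vR = r*wR = 0.1*11.5 = 1.15 m/s
vL = r*wL = 0.1*8.0 = 0.8 m/s
v = (vR+vL)/2 = 0.975 m/s
omega = (vR-vL)/L = 0.625 rad/s
angular velocity = 0.625 rad/s


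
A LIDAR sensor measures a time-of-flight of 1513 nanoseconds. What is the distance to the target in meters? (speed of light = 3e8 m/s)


tof = 1513 ns = 1.513e-06 s
dist = c * tof / 2
= 3e8 * 1.513e-06 / 2
= 226.95 m


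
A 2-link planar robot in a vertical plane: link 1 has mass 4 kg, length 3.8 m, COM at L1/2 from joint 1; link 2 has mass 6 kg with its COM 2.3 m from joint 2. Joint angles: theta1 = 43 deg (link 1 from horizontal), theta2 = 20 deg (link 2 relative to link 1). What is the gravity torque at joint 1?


Horizontal distance from joint 1 to link-1 COM:
  x_c1 = (L1/2)*cos(t1) = 1.9 * 0.7314 = 1.3896 m
Horizontal distance from joint 1 to link-2 COM:
  x_c2 = L1*cos(t1) + Lc2*cos(t1+t2)
       = 3.8*0.7314 + 2.3*0.454 = 3.8233 m
tau1 = m1*g*x_c1 + m2*g*x_c2
     = 4*9.81*1.3896 + 6*9.81*3.8233
     = 54.5268 + 225.0407
     = 279.5676 Nm


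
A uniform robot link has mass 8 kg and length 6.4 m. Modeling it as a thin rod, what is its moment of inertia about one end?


I = (1/3) * m * L^2
= (1/3) * 8 * 6.4^2
= 0.333333 * 8 * 40.96
= 109.2267 kg*m^2


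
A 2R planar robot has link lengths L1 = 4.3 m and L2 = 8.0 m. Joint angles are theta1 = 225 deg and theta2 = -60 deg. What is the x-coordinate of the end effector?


Convert angles to radians: theta1 = 3.927, theta2 = -1.0472
x = L1*cos(theta1) + L2*cos(theta1+theta2)
x = -3.0406 + -7.7274
x = -10.768


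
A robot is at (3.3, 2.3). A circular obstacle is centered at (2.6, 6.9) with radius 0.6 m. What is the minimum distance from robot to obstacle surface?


center_dist = sqrt((3.3-2.6)^2 + (2.3-6.9)^2)
= sqrt(0.49 + 21.16)
= 4.653
min_dist = center_dist - radius = 4.653 - 0.6 = 4.053 m


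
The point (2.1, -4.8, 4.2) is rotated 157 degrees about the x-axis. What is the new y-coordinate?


Rotation about x-axis: y' = y*cos(theta) - z*sin(theta)
= -4.8 * -0.9205 - 4.2 * 0.3907
= 2.7774


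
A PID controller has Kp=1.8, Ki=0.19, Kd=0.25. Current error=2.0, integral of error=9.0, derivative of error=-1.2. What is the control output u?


u = Kp*e + Ki*int(e) + Kd*de/dt
= 1.8*2.0 + 0.19*9.0 + 0.25*(-1.2)
= 3.6 + 1.71 + -0.3
= 5.01


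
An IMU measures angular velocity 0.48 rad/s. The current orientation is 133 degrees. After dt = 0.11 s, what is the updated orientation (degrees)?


delta_theta = w * dt = 0.48 * 0.11 = 0.0528 rad
= 3.0252 deg
theta_new = 133 + 3.0252 = 136.0252 deg


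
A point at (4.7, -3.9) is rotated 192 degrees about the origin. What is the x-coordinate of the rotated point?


x' = x*cos(theta) - y*sin(theta)
cos(192 deg) = -0.9781, sin(192 deg) = -0.2079
x' = 4.7 * -0.9781 - -3.9 * -0.2079
= -4.5973 - 0.8109
= -5.4081


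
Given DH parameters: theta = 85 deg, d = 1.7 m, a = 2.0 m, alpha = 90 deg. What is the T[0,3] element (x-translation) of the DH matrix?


T[0,3] = a * cos(theta)
= 2.0 * cos(85 deg)
= 2.0 * 0.0872
= 0.1743


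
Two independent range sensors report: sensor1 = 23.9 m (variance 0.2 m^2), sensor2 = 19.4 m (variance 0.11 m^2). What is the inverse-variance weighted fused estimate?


w1 = (1/var1) / (1/var1 + 1/var2)
   = 5.0 / (5.0 + 9.0909) = 0.3548
w2 = 1 - w1 = 0.6452
fused = w1*s1 + w2*s2 = 8.4806 + 12.5161
= 20.9968 m


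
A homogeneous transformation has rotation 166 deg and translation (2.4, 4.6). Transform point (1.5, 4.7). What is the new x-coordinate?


x' = cos(theta)*px - sin(theta)*py + tx
= -0.9703*1.5 - 0.2419*4.7 + 2.4
= -0.1925


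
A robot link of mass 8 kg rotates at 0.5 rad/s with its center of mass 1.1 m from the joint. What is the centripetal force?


F = m * omega^2 * r
= 8 * 0.5^2 * 1.1
= 8 * 0.25 * 1.1
= 2.2 N


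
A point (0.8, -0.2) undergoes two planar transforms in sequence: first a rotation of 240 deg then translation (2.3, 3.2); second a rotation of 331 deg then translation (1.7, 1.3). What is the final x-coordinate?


After transform 1:
x1 = cos(240)*0.8 - sin(240)*-0.2 + 2.3 = 1.7268
y1 = sin(240)*0.8 + cos(240)*-0.2 + 3.2 = 2.6072
After transform 2:
x2 = cos(331)*1.7268 - sin(331)*2.6072 + 1.7
= 4.4743


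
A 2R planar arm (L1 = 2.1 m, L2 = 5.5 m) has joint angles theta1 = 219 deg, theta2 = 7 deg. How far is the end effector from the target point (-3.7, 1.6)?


End effector via forward kinematics:
x = L1*cos(t1) + L2*cos(t1+t2) = -5.4526
y = L1*sin(t1) + L2*sin(t1+t2) = -5.2779
Distance to target:
d = sqrt((-3.7 - -5.4526)^2 + (1.6 - -5.2779)^2)
= sqrt(3.0717 + 47.3061)
= 7.0977 m


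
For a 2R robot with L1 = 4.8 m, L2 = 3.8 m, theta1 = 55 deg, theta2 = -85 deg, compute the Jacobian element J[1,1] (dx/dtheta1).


J[1,1] = -L1*sin(t1) - L2*sin(t1+t2)
= -4.8*sin(55) - 3.8*sin(-30)
= -2.0319


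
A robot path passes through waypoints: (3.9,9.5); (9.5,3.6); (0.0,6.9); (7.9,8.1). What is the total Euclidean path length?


Segment lengths:
  seg1 = sqrt((5.6)^2 + (-5.9)^2) = 8.1345
  seg2 = sqrt((-9.5)^2 + (3.3)^2) = 10.0568
  seg3 = sqrt((7.9)^2 + (1.2)^2) = 7.9906
Total = 26.182


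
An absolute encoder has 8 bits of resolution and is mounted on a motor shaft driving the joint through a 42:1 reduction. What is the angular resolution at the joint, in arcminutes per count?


counts = 2^8 = 256
effective counts at joint = 256 * 42 = 10752
resolution = 360*60 / 10752
= 2.0089 arcmin/count


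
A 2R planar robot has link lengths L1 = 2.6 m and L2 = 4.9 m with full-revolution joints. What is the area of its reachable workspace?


r_max = L1 + L2 = 7.5 m
r_min = |L1 - L2| = 2.3 m
Area = pi*(r_max^2 - r_min^2)
= pi*(56.25 - 5.29)
= pi * 50.96
= 160.0956 m^2


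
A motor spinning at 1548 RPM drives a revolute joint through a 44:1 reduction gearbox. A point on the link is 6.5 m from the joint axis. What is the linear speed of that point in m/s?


omega_motor = 1548 * 2*pi/60 = 162.1062 rad/s
omega_joint = omega_motor / 44 = 3.6842 rad/s
v = omega_joint * r = 3.6842 * 6.5
= 23.9475 m/s


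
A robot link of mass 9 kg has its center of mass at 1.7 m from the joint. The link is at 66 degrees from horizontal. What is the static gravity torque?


tau = m*g*L*cos(angle)
= 9 * 9.81 * 1.7 * cos(66 deg)
= 9 * 9.81 * 1.7 * 0.4067
= 61.0483 Nm


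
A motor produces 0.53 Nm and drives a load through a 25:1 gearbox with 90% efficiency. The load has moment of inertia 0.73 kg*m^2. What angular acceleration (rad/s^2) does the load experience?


tau_out = tau_motor * N * eta
= 0.53 * 25 * 0.9 = 11.925 Nm
alpha = tau_out / I = 11.925 / 0.73
= 16.3356 rad/s^2


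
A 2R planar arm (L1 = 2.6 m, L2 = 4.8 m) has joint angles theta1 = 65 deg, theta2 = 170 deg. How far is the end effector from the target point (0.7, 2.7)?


End effector via forward kinematics:
x = L1*cos(t1) + L2*cos(t1+t2) = -1.6544
y = L1*sin(t1) + L2*sin(t1+t2) = -1.5755
Distance to target:
d = sqrt((0.7 - -1.6544)^2 + (2.7 - -1.5755)^2)
= sqrt(5.543 + 18.2802)
= 4.8809 m


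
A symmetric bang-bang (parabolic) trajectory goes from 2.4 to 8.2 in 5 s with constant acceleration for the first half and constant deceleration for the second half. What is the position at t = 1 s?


Symmetric rest-to-rest: each phase covers (pf-p0)/2 in time T/2. 0.5*a*(T/2)^2 = (pf-p0)/2 => a = 4*(pf-p0)/T^2
a = 4*(8.2-2.4)/5^2 = 0.928
t = 1 is in the acceleration phase (t <= T/2).
p = p0 + 0.5*a*t^2 = 2.4 + 0.5*0.928*1^2
= 2.864


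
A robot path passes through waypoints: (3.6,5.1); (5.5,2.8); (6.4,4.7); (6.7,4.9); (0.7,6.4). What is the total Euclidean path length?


Segment lengths:
  seg1 = sqrt((1.9)^2 + (-2.3)^2) = 2.9833
  seg2 = sqrt((0.9)^2 + (1.9)^2) = 2.1024
  seg3 = sqrt((0.3)^2 + (0.2)^2) = 0.3606
  seg4 = sqrt((-6.0)^2 + (1.5)^2) = 6.1847
Total = 11.6309


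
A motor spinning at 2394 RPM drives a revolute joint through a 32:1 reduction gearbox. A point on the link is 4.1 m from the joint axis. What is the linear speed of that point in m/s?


omega_motor = 2394 * 2*pi/60 = 250.6991 rad/s
omega_joint = omega_motor / 32 = 7.8343 rad/s
v = omega_joint * r = 7.8343 * 4.1
= 32.1208 m/s


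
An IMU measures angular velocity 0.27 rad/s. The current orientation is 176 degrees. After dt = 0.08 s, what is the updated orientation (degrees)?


delta_theta = w * dt = 0.27 * 0.08 = 0.0216 rad
= 1.2376 deg
theta_new = 176 + 1.2376 = 177.2376 deg


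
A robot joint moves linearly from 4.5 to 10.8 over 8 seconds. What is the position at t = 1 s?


s = t/T = 1/8 = 0.125
p(t) = p0 + (pf-p0)*s
= 4.5 + (10.8 - 4.5) * 0.125
= 5.2875


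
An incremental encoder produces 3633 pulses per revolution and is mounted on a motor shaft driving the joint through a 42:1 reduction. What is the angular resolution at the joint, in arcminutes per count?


counts per rev = 3633
effective counts at joint = 3633 * 42 = 152586
resolution = 360*60 / 152586
= 0.1416 arcmin/count


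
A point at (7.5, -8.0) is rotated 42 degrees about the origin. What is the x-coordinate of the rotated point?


x' = x*cos(theta) - y*sin(theta)
cos(42 deg) = 0.7431, sin(42 deg) = 0.6691
x' = 7.5 * 0.7431 - -8.0 * 0.6691
= 5.5736 - -5.353
= 10.9266


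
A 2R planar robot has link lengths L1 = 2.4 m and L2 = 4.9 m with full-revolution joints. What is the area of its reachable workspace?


r_max = L1 + L2 = 7.3 m
r_min = |L1 - L2| = 2.5 m
Area = pi*(r_max^2 - r_min^2)
= pi*(53.29 - 6.25)
= pi * 47.04
= 147.7805 m^2


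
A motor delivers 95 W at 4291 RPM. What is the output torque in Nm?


omega = 4291 * 2*pi/60 = 449.3525 rad/s
tau = P / omega = 95 / 449.3525
= 0.2114 Nm


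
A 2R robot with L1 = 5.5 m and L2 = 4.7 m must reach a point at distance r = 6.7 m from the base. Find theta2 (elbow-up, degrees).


cos(theta2) = (r^2 - L1^2 - L2^2) / (2*L1*L2)
cos(theta2) = (44.89 - 30.25 - 22.09) / 51.7
cos(theta2) = -0.144101
theta2 = 98.2852 degrees


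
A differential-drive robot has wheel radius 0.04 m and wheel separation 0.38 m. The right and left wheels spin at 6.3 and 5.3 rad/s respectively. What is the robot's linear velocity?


vR = r*wR = 0.04*6.3 = 0.252 m/s
vL = r*wL = 0.04*5.3 = 0.212 m/s
v = (vR+vL)/2 = 0.232 m/s
omega = (vR-vL)/L = 0.1053 rad/s
linear velocity = 0.232 m/s


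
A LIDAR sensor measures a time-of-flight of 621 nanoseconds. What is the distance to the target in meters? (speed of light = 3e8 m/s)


tof = 621 ns = 6.21e-07 s
dist = c * tof / 2
= 3e8 * 6.21e-07 / 2
= 93.15 m


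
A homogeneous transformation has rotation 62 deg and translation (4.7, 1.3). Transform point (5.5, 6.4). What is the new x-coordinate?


x' = cos(theta)*px - sin(theta)*py + tx
= 0.4695*5.5 - 0.8829*6.4 + 4.7
= 1.6312


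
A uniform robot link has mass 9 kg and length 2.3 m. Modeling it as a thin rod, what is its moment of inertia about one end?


I = (1/3) * m * L^2
= (1/3) * 9 * 2.3^2
= 0.333333 * 9 * 5.29
= 15.87 kg*m^2


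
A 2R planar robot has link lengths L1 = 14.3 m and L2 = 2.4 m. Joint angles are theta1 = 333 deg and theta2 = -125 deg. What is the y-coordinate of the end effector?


Convert angles to radians: theta1 = 5.8119, theta2 = -2.1817
y = L1*sin(theta1) + L2*sin(theta1+theta2)
y = -6.4921 + -1.1267
y = -7.6188


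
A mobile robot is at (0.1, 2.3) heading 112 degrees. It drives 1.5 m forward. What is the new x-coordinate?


x_new = x0 + d*cos(theta)
= 0.1 + 1.5*cos(112)
= 0.1 + -0.5619
= -0.4619


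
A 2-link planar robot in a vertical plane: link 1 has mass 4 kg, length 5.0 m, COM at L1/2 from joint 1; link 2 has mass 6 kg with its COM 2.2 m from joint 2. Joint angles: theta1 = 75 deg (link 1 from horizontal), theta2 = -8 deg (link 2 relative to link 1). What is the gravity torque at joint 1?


Horizontal distance from joint 1 to link-1 COM:
  x_c1 = (L1/2)*cos(t1) = 2.5 * 0.2588 = 0.647 m
Horizontal distance from joint 1 to link-2 COM:
  x_c2 = L1*cos(t1) + Lc2*cos(t1+t2)
       = 5.0*0.2588 + 2.2*0.3907 = 2.1537 m
tau1 = m1*g*x_c1 + m2*g*x_c2
     = 4*9.81*0.647 + 6*9.81*2.1537
     = 25.3901 + 126.767
     = 152.1571 Nm


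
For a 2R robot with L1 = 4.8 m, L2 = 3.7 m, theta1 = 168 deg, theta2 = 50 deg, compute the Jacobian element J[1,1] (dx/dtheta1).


J[1,1] = -L1*sin(t1) - L2*sin(t1+t2)
= -4.8*sin(168) - 3.7*sin(218)
= 1.28


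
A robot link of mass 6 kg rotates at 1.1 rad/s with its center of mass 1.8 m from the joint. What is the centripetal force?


F = m * omega^2 * r
= 6 * 1.1^2 * 1.8
= 6 * 1.21 * 1.8
= 13.068 N


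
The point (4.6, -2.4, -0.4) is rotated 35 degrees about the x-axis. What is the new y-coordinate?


Rotation about x-axis: y' = y*cos(theta) - z*sin(theta)
= -2.4 * 0.8192 - -0.4 * 0.5736
= -1.7365


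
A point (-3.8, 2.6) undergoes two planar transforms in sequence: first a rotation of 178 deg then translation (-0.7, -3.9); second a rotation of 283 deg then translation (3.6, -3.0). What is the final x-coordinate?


After transform 1:
x1 = cos(178)*-3.8 - sin(178)*2.6 + -0.7 = 3.0069
y1 = sin(178)*-3.8 + cos(178)*2.6 + -3.9 = -6.631
After transform 2:
x2 = cos(283)*3.0069 - sin(283)*-6.631 + 3.6
= -2.1847


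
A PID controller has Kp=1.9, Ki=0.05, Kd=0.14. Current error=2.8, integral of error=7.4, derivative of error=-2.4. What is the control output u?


u = Kp*e + Ki*int(e) + Kd*de/dt
= 1.9*2.8 + 0.05*7.4 + 0.14*(-2.4)
= 5.32 + 0.37 + -0.336
= 5.354


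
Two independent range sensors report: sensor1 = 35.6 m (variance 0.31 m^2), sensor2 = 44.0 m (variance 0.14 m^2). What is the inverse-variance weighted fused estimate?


w1 = (1/var1) / (1/var1 + 1/var2)
   = 3.2258 / (3.2258 + 7.1429) = 0.3111
w2 = 1 - w1 = 0.6889
fused = w1*s1 + w2*s2 = 11.0756 + 30.3111
= 41.3867 m


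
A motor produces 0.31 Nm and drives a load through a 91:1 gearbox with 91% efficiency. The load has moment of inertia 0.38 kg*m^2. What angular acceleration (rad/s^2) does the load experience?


tau_out = tau_motor * N * eta
= 0.31 * 91 * 0.91 = 25.6711 Nm
alpha = tau_out / I = 25.6711 / 0.38
= 67.5555 rad/s^2


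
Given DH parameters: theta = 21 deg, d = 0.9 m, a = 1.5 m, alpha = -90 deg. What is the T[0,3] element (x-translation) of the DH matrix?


T[0,3] = a * cos(theta)
= 1.5 * cos(21 deg)
= 1.5 * 0.9336
= 1.4004


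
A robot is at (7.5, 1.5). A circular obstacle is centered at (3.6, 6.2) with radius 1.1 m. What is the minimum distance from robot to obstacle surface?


center_dist = sqrt((7.5-3.6)^2 + (1.5-6.2)^2)
= sqrt(15.21 + 22.09)
= 6.1074
min_dist = center_dist - radius = 6.1074 - 1.1 = 5.0074 m


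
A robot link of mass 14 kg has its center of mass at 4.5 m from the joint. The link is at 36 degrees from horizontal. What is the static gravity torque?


tau = m*g*L*cos(angle)
= 14 * 9.81 * 4.5 * cos(36 deg)
= 14 * 9.81 * 4.5 * 0.809
= 499.9968 Nm


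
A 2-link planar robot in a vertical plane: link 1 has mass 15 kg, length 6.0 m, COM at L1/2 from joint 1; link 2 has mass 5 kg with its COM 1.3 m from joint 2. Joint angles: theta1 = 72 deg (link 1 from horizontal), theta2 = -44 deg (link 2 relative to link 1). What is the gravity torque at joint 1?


Horizontal distance from joint 1 to link-1 COM:
  x_c1 = (L1/2)*cos(t1) = 3.0 * 0.309 = 0.9271 m
Horizontal distance from joint 1 to link-2 COM:
  x_c2 = L1*cos(t1) + Lc2*cos(t1+t2)
       = 6.0*0.309 + 1.3*0.8829 = 3.0019 m
tau1 = m1*g*x_c1 + m2*g*x_c2
     = 15*9.81*0.9271 + 5*9.81*3.0019
     = 136.4156 + 147.2449
     = 283.6604 Nm


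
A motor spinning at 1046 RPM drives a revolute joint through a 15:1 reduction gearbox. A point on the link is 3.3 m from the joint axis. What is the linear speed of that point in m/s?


omega_motor = 1046 * 2*pi/60 = 109.5369 rad/s
omega_joint = omega_motor / 15 = 7.3025 rad/s
v = omega_joint * r = 7.3025 * 3.3
= 24.0981 m/s


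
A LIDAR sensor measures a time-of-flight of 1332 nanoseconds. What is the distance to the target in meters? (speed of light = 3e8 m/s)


tof = 1332 ns = 1.332e-06 s
dist = c * tof / 2
= 3e8 * 1.332e-06 / 2
= 199.8 m


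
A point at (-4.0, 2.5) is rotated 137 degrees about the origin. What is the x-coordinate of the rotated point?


x' = x*cos(theta) - y*sin(theta)
cos(137 deg) = -0.7314, sin(137 deg) = 0.682
x' = -4.0 * -0.7314 - 2.5 * 0.682
= 2.9254 - 1.705
= 1.2204


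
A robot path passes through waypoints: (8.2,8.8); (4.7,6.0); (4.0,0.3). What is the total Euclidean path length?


Segment lengths:
  seg1 = sqrt((-3.5)^2 + (-2.8)^2) = 4.4822
  seg2 = sqrt((-0.7)^2 + (-5.7)^2) = 5.7428
Total = 10.225


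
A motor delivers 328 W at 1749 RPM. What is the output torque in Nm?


omega = 1749 * 2*pi/60 = 183.1549 rad/s
tau = P / omega = 328 / 183.1549
= 1.7908 Nm


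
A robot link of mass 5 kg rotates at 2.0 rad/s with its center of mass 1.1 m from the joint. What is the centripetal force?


F = m * omega^2 * r
= 5 * 2.0^2 * 1.1
= 5 * 4.0 * 1.1
= 22.0 N


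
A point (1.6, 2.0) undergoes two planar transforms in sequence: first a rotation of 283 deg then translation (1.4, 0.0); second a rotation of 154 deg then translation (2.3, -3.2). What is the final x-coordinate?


After transform 1:
x1 = cos(283)*1.6 - sin(283)*2.0 + 1.4 = 3.7087
y1 = sin(283)*1.6 + cos(283)*2.0 + 0.0 = -1.1091
After transform 2:
x2 = cos(154)*3.7087 - sin(154)*-1.1091 + 2.3
= -0.5471


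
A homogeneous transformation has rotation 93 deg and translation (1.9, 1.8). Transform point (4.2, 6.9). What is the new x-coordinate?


x' = cos(theta)*px - sin(theta)*py + tx
= -0.0523*4.2 - 0.9986*6.9 + 1.9
= -5.2104


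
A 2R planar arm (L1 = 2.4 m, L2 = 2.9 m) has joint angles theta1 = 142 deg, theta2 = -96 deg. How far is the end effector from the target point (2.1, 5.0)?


End effector via forward kinematics:
x = L1*cos(t1) + L2*cos(t1+t2) = 0.1233
y = L1*sin(t1) + L2*sin(t1+t2) = 3.5637
Distance to target:
d = sqrt((2.1 - 0.1233)^2 + (5.0 - 3.5637)^2)
= sqrt(3.9074 + 2.063)
= 2.4434 m


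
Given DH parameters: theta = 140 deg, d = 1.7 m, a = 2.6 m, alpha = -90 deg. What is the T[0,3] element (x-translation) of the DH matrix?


T[0,3] = a * cos(theta)
= 2.6 * cos(140 deg)
= 2.6 * -0.766
= -1.9917


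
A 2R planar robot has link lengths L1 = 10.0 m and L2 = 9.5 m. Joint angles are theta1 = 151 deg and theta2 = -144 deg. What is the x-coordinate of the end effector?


Convert angles to radians: theta1 = 2.6354, theta2 = -2.5133
x = L1*cos(theta1) + L2*cos(theta1+theta2)
x = -8.7462 + 9.4292
x = 0.683


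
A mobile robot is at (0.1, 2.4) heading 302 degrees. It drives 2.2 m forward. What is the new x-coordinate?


x_new = x0 + d*cos(theta)
= 0.1 + 2.2*cos(302)
= 0.1 + 1.1658
= 1.2658


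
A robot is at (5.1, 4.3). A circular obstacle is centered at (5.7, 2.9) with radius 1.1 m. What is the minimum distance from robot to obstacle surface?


center_dist = sqrt((5.1-5.7)^2 + (4.3-2.9)^2)
= sqrt(0.36 + 1.96)
= 1.5232
min_dist = center_dist - radius = 1.5232 - 1.1 = 0.4232 m


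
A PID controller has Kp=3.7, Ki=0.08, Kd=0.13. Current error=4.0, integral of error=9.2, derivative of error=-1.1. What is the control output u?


u = Kp*e + Ki*int(e) + Kd*de/dt
= 3.7*4.0 + 0.08*9.2 + 0.13*(-1.1)
= 14.8 + 0.736 + -0.143
= 15.393


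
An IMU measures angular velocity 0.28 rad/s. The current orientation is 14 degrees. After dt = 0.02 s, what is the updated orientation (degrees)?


delta_theta = w * dt = 0.28 * 0.02 = 0.0056 rad
= 0.3209 deg
theta_new = 14 + 0.3209 = 14.3209 deg


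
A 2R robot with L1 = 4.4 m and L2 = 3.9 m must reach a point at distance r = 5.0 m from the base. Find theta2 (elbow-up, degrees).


cos(theta2) = (r^2 - L1^2 - L2^2) / (2*L1*L2)
cos(theta2) = (25.0 - 19.36 - 15.21) / 34.32
cos(theta2) = -0.278846
theta2 = 106.1914 degrees


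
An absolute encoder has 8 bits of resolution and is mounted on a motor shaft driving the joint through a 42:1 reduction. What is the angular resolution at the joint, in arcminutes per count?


counts = 2^8 = 256
effective counts at joint = 256 * 42 = 10752
resolution = 360*60 / 10752
= 2.0089 arcmin/count


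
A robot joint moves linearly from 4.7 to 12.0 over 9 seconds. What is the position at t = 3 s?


s = t/T = 3/9 = 0.3333
p(t) = p0 + (pf-p0)*s
= 4.7 + (12.0 - 4.7) * 0.3333
= 7.1333


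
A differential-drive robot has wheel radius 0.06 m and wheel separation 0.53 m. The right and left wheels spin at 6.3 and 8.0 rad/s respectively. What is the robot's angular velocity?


vR = r*wR = 0.06*6.3 = 0.378 m/s
vL = r*wL = 0.06*8.0 = 0.48 m/s
v = (vR+vL)/2 = 0.429 m/s
omega = (vR-vL)/L = -0.1925 rad/s
angular velocity = -0.1925 rad/s


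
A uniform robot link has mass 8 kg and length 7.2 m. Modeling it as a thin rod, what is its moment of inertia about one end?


I = (1/3) * m * L^2
= (1/3) * 8 * 7.2^2
= 0.333333 * 8 * 51.84
= 138.24 kg*m^2


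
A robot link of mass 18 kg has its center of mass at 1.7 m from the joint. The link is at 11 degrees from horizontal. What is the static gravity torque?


tau = m*g*L*cos(angle)
= 18 * 9.81 * 1.7 * cos(11 deg)
= 18 * 9.81 * 1.7 * 0.9816
= 294.6707 Nm


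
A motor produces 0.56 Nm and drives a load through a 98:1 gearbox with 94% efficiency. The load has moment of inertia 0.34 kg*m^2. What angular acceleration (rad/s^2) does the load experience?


tau_out = tau_motor * N * eta
= 0.56 * 98 * 0.94 = 51.5872 Nm
alpha = tau_out / I = 51.5872 / 0.34
= 151.7271 rad/s^2


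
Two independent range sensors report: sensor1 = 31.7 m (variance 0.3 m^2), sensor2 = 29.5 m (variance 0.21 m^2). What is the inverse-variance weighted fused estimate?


w1 = (1/var1) / (1/var1 + 1/var2)
   = 3.3333 / (3.3333 + 4.7619) = 0.4118
w2 = 1 - w1 = 0.5882
fused = w1*s1 + w2*s2 = 13.0529 + 17.3529
= 30.4059 m


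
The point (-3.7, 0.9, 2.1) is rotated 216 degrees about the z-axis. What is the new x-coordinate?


Rotation about z-axis: x' = x*cos(theta) - y*sin(theta)
= -3.7 * -0.809 - 0.9 * -0.5878
= 3.5224


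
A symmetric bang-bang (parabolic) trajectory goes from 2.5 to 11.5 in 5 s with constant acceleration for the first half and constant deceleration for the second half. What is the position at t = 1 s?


Symmetric rest-to-rest: each phase covers (pf-p0)/2 in time T/2. 0.5*a*(T/2)^2 = (pf-p0)/2 => a = 4*(pf-p0)/T^2
a = 4*(11.5-2.5)/5^2 = 1.44
t = 1 is in the acceleration phase (t <= T/2).
p = p0 + 0.5*a*t^2 = 2.5 + 0.5*1.44*1^2
= 3.22


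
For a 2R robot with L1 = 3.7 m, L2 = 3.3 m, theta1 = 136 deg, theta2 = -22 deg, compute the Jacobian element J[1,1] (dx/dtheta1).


J[1,1] = -L1*sin(t1) - L2*sin(t1+t2)
= -3.7*sin(136) - 3.3*sin(114)
= -5.5849


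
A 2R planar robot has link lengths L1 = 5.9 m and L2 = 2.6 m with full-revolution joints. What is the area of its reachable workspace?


r_max = L1 + L2 = 8.5 m
r_min = |L1 - L2| = 3.3 m
Area = pi*(r_max^2 - r_min^2)
= pi*(72.25 - 10.89)
= pi * 61.36
= 192.7681 m^2


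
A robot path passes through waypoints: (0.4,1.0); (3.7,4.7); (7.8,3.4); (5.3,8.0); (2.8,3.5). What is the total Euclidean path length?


Segment lengths:
  seg1 = sqrt((3.3)^2 + (3.7)^2) = 4.9578
  seg2 = sqrt((4.1)^2 + (-1.3)^2) = 4.3012
  seg3 = sqrt((-2.5)^2 + (4.6)^2) = 5.2355
  seg4 = sqrt((-2.5)^2 + (-4.5)^2) = 5.1478
Total = 19.6423


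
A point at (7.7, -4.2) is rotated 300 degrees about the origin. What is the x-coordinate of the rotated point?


x' = x*cos(theta) - y*sin(theta)
cos(300 deg) = 0.5, sin(300 deg) = -0.866
x' = 7.7 * 0.5 - -4.2 * -0.866
= 3.85 - 3.6373
= 0.2127


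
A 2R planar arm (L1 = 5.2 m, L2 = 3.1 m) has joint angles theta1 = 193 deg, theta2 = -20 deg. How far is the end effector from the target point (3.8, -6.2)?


End effector via forward kinematics:
x = L1*cos(t1) + L2*cos(t1+t2) = -8.1436
y = L1*sin(t1) + L2*sin(t1+t2) = -0.792
Distance to target:
d = sqrt((3.8 - -8.1436)^2 + (-6.2 - -0.792)^2)
= sqrt(142.65 + 29.247)
= 13.1109 m


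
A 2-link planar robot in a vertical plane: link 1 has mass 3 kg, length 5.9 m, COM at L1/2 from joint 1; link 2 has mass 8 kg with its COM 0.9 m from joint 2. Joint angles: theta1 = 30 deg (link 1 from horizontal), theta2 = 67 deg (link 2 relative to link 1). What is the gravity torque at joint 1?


Horizontal distance from joint 1 to link-1 COM:
  x_c1 = (L1/2)*cos(t1) = 2.95 * 0.866 = 2.5548 m
Horizontal distance from joint 1 to link-2 COM:
  x_c2 = L1*cos(t1) + Lc2*cos(t1+t2)
       = 5.9*0.866 + 0.9*-0.1219 = 4.9999 m
tau1 = m1*g*x_c1 + m2*g*x_c2
     = 3*9.81*2.5548 + 8*9.81*4.9999
     = 75.187 + 392.3896
     = 467.5766 Nm


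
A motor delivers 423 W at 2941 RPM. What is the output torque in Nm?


omega = 2941 * 2*pi/60 = 307.9808 rad/s
tau = P / omega = 423 / 307.9808
= 1.3735 Nm


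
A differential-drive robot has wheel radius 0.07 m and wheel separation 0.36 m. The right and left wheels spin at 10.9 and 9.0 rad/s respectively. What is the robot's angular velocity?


vR = r*wR = 0.07*10.9 = 0.763 m/s
vL = r*wL = 0.07*9.0 = 0.63 m/s
v = (vR+vL)/2 = 0.6965 m/s
omega = (vR-vL)/L = 0.3694 rad/s
angular velocity = 0.3694 rad/s


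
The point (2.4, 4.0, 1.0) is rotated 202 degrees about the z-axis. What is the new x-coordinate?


Rotation about z-axis: x' = x*cos(theta) - y*sin(theta)
= 2.4 * -0.9272 - 4.0 * -0.3746
= -0.7268


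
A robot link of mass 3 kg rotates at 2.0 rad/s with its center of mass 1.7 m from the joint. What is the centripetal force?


F = m * omega^2 * r
= 3 * 2.0^2 * 1.7
= 3 * 4.0 * 1.7
= 20.4 N


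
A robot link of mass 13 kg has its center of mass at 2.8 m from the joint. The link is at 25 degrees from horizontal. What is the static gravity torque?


tau = m*g*L*cos(angle)
= 13 * 9.81 * 2.8 * cos(25 deg)
= 13 * 9.81 * 2.8 * 0.9063
= 323.628 Nm


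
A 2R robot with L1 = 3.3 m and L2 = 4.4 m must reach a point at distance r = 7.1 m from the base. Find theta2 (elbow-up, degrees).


cos(theta2) = (r^2 - L1^2 - L2^2) / (2*L1*L2)
cos(theta2) = (50.41 - 10.89 - 19.36) / 29.04
cos(theta2) = 0.694215
theta2 = 46.0353 degrees


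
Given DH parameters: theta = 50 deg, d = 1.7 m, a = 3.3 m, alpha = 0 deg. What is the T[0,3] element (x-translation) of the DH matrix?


T[0,3] = a * cos(theta)
= 3.3 * cos(50 deg)
= 3.3 * 0.6428
= 2.1212


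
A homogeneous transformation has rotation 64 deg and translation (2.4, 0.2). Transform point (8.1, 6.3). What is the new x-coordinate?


x' = cos(theta)*px - sin(theta)*py + tx
= 0.4384*8.1 - 0.8988*6.3 + 2.4
= 0.2884


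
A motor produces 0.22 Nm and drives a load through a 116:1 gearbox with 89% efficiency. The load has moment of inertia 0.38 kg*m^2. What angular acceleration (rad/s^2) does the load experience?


tau_out = tau_motor * N * eta
= 0.22 * 116 * 0.89 = 22.7128 Nm
alpha = tau_out / I = 22.7128 / 0.38
= 59.7705 rad/s^2


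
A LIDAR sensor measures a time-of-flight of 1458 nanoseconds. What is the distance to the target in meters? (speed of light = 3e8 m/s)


tof = 1458 ns = 1.458e-06 s
dist = c * tof / 2
= 3e8 * 1.458e-06 / 2
= 218.7 m


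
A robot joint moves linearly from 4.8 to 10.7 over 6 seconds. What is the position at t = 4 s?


s = t/T = 4/6 = 0.6667
p(t) = p0 + (pf-p0)*s
= 4.8 + (10.7 - 4.8) * 0.6667
= 8.7333


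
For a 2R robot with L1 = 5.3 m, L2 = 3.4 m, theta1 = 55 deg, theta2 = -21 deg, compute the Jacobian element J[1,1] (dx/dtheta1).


J[1,1] = -L1*sin(t1) - L2*sin(t1+t2)
= -5.3*sin(55) - 3.4*sin(34)
= -6.2428


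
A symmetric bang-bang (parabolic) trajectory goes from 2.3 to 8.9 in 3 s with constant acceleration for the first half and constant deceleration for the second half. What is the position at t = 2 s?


Symmetric rest-to-rest: each phase covers (pf-p0)/2 in time T/2. 0.5*a*(T/2)^2 = (pf-p0)/2 => a = 4*(pf-p0)/T^2
a = 4*(8.9-2.3)/3^2 = 2.9333
t = 2 is in the deceleration phase (t > T/2).
p = pf - 0.5*a*(T-t)^2 = 8.9 - 0.5*2.9333*1^2
= 7.4333


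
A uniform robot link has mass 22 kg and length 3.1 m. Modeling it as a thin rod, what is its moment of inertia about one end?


I = (1/3) * m * L^2
= (1/3) * 22 * 3.1^2
= 0.333333 * 22 * 9.61
= 70.4733 kg*m^2


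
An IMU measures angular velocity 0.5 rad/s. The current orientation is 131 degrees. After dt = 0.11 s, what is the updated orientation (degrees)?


delta_theta = w * dt = 0.5 * 0.11 = 0.055 rad
= 3.1513 deg
theta_new = 131 + 3.1513 = 134.1513 deg


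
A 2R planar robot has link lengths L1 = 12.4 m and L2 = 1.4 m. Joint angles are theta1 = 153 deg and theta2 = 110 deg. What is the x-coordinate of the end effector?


Convert angles to radians: theta1 = 2.6704, theta2 = 1.9199
x = L1*cos(theta1) + L2*cos(theta1+theta2)
x = -11.0485 + -0.1706
x = -11.2191


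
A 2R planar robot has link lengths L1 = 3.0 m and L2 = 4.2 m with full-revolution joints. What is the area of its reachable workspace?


r_max = L1 + L2 = 7.2 m
r_min = |L1 - L2| = 1.2 m
Area = pi*(r_max^2 - r_min^2)
= pi*(51.84 - 1.44)
= pi * 50.4
= 158.3363 m^2


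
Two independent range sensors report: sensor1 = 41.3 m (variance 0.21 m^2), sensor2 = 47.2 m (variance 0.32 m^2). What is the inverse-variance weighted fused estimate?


w1 = (1/var1) / (1/var1 + 1/var2)
   = 4.7619 / (4.7619 + 3.125) = 0.6038
w2 = 1 - w1 = 0.3962
fused = w1*s1 + w2*s2 = 24.9358 + 18.7019
= 43.6377 m


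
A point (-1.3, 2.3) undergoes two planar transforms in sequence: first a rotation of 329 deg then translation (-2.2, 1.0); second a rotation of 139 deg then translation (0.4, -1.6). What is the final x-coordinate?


After transform 1:
x1 = cos(329)*-1.3 - sin(329)*2.3 + -2.2 = -2.1297
y1 = sin(329)*-1.3 + cos(329)*2.3 + 1.0 = 3.641
After transform 2:
x2 = cos(139)*-2.1297 - sin(139)*3.641 + 0.4
= -0.3814


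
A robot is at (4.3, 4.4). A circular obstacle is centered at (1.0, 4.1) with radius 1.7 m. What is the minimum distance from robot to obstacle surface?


center_dist = sqrt((4.3-1.0)^2 + (4.4-4.1)^2)
= sqrt(10.89 + 0.09)
= 3.3136
min_dist = center_dist - radius = 3.3136 - 1.7 = 1.6136 m


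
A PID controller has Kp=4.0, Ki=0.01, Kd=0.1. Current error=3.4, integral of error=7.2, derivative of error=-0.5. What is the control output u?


u = Kp*e + Ki*int(e) + Kd*de/dt
= 4.0*3.4 + 0.01*7.2 + 0.1*(-0.5)
= 13.6 + 0.072 + -0.05
= 13.622


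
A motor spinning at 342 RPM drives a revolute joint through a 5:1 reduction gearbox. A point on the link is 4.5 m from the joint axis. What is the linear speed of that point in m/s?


omega_motor = 342 * 2*pi/60 = 35.8142 rad/s
omega_joint = omega_motor / 5 = 7.1628 rad/s
v = omega_joint * r = 7.1628 * 4.5
= 32.2327 m/s


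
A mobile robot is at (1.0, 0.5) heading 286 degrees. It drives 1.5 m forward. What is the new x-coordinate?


x_new = x0 + d*cos(theta)
= 1.0 + 1.5*cos(286)
= 1.0 + 0.4135
= 1.4135


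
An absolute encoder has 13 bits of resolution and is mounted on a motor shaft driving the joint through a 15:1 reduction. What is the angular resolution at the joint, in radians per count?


counts = 2^13 = 8192
effective counts at joint = 8192 * 15 = 122880
resolution = 2*pi / 122880
= 5.1133e-05 rad/count


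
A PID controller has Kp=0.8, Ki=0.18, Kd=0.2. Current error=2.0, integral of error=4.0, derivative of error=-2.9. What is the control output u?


u = Kp*e + Ki*int(e) + Kd*de/dt
= 0.8*2.0 + 0.18*4.0 + 0.2*(-2.9)
= 1.6 + 0.72 + -0.58
= 1.74


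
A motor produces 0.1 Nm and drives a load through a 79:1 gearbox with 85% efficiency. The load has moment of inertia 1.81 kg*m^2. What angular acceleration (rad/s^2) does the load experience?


tau_out = tau_motor * N * eta
= 0.1 * 79 * 0.85 = 6.715 Nm
alpha = tau_out / I = 6.715 / 1.81
= 3.7099 rad/s^2


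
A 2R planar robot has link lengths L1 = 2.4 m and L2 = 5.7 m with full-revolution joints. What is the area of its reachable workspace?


r_max = L1 + L2 = 8.1 m
r_min = |L1 - L2| = 3.3 m
Area = pi*(r_max^2 - r_min^2)
= pi*(65.61 - 10.89)
= pi * 54.72
= 171.908 m^2


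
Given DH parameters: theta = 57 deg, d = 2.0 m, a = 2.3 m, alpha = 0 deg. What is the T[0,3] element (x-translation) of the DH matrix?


T[0,3] = a * cos(theta)
= 2.3 * cos(57 deg)
= 2.3 * 0.5446
= 1.2527


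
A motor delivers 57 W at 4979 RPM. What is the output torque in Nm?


omega = 4979 * 2*pi/60 = 521.3997 rad/s
tau = P / omega = 57 / 521.3997
= 0.1093 Nm


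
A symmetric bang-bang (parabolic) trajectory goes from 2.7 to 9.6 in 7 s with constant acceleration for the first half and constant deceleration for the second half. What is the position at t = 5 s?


Symmetric rest-to-rest: each phase covers (pf-p0)/2 in time T/2. 0.5*a*(T/2)^2 = (pf-p0)/2 => a = 4*(pf-p0)/T^2
a = 4*(9.6-2.7)/7^2 = 0.5633
t = 5 is in the deceleration phase (t > T/2).
p = pf - 0.5*a*(T-t)^2 = 9.6 - 0.5*0.5633*2^2
= 8.4735


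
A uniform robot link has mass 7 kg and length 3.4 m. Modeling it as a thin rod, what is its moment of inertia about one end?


I = (1/3) * m * L^2
= (1/3) * 7 * 3.4^2
= 0.333333 * 7 * 11.56
= 26.9733 kg*m^2


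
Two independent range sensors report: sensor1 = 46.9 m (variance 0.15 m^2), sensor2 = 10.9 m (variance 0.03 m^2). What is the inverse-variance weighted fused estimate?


w1 = (1/var1) / (1/var1 + 1/var2)
   = 6.6667 / (6.6667 + 33.3333) = 0.1667
w2 = 1 - w1 = 0.8333
fused = w1*s1 + w2*s2 = 7.8167 + 9.0833
= 16.9 m


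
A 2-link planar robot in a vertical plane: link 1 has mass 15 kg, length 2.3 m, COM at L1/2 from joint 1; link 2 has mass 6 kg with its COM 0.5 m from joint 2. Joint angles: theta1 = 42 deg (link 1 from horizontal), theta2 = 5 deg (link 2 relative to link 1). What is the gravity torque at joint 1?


Horizontal distance from joint 1 to link-1 COM:
  x_c1 = (L1/2)*cos(t1) = 1.15 * 0.7431 = 0.8546 m
Horizontal distance from joint 1 to link-2 COM:
  x_c2 = L1*cos(t1) + Lc2*cos(t1+t2)
       = 2.3*0.7431 + 0.5*0.682 = 2.0502 m
tau1 = m1*g*x_c1 + m2*g*x_c2
     = 15*9.81*0.8546 + 6*9.81*2.0502
     = 125.7568 + 120.6767
     = 246.4335 Nm


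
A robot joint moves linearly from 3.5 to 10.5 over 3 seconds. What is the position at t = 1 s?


s = t/T = 1/3 = 0.3333
p(t) = p0 + (pf-p0)*s
= 3.5 + (10.5 - 3.5) * 0.3333
= 5.8333


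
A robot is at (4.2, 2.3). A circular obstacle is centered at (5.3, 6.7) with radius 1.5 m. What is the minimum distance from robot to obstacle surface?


center_dist = sqrt((4.2-5.3)^2 + (2.3-6.7)^2)
= sqrt(1.21 + 19.36)
= 4.5354
min_dist = center_dist - radius = 4.5354 - 1.5 = 3.0354 m


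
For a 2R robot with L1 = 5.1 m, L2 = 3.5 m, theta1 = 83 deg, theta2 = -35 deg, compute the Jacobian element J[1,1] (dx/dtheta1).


J[1,1] = -L1*sin(t1) - L2*sin(t1+t2)
= -5.1*sin(83) - 3.5*sin(48)
= -7.663


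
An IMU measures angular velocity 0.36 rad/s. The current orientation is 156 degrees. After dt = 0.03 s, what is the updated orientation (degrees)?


delta_theta = w * dt = 0.36 * 0.03 = 0.0108 rad
= 0.6188 deg
theta_new = 156 + 0.6188 = 156.6188 deg
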